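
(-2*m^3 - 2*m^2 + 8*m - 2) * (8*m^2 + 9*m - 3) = -16*m^5 - 34*m^4 + 52*m^3 + 62*m^2 - 42*m + 6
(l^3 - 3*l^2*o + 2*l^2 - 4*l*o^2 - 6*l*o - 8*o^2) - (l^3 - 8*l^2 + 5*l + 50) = -3*l^2*o + 10*l^2 - 4*l*o^2 - 6*l*o - 5*l - 8*o^2 - 50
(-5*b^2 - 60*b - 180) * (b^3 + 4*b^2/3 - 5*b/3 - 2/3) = -5*b^5 - 200*b^4/3 - 755*b^3/3 - 410*b^2/3 + 340*b + 120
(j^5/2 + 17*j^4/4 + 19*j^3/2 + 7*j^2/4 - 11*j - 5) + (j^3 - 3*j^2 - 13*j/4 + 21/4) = j^5/2 + 17*j^4/4 + 21*j^3/2 - 5*j^2/4 - 57*j/4 + 1/4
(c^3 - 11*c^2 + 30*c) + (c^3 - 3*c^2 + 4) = 2*c^3 - 14*c^2 + 30*c + 4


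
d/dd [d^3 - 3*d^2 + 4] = 3*d*(d - 2)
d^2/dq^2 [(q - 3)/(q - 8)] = 10/(q - 8)^3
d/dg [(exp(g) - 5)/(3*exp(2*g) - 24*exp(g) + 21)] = (-2*(exp(g) - 5)*(exp(g) - 4) + exp(2*g) - 8*exp(g) + 7)*exp(g)/(3*(exp(2*g) - 8*exp(g) + 7)^2)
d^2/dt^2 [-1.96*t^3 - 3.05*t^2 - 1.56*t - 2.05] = -11.76*t - 6.1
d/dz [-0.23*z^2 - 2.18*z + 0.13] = -0.46*z - 2.18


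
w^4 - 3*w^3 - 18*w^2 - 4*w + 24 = (w - 6)*(w - 1)*(w + 2)^2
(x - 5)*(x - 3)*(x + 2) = x^3 - 6*x^2 - x + 30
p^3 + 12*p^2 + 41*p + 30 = (p + 1)*(p + 5)*(p + 6)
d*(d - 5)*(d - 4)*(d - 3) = d^4 - 12*d^3 + 47*d^2 - 60*d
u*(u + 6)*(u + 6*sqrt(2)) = u^3 + 6*u^2 + 6*sqrt(2)*u^2 + 36*sqrt(2)*u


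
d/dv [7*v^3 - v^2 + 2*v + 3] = 21*v^2 - 2*v + 2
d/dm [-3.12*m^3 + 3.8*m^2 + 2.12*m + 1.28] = -9.36*m^2 + 7.6*m + 2.12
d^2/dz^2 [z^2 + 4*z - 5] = 2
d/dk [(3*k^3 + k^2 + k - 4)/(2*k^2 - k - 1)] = (6*k^4 - 6*k^3 - 12*k^2 + 14*k - 5)/(4*k^4 - 4*k^3 - 3*k^2 + 2*k + 1)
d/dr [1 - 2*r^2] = -4*r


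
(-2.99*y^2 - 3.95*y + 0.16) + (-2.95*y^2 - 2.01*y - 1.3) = -5.94*y^2 - 5.96*y - 1.14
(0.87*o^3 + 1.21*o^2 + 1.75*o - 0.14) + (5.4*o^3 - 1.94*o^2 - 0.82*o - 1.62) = 6.27*o^3 - 0.73*o^2 + 0.93*o - 1.76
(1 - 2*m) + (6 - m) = 7 - 3*m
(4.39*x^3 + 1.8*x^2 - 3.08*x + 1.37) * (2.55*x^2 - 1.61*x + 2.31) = 11.1945*x^5 - 2.4779*x^4 - 0.611099999999999*x^3 + 12.6103*x^2 - 9.3205*x + 3.1647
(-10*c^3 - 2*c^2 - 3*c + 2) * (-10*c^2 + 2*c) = 100*c^5 + 26*c^3 - 26*c^2 + 4*c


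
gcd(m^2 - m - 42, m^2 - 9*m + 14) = m - 7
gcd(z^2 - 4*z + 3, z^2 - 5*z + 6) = z - 3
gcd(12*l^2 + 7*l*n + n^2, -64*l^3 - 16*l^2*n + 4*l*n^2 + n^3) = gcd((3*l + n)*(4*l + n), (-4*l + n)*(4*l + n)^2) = 4*l + n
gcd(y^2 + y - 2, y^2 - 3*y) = 1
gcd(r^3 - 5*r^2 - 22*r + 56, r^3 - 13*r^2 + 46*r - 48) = r - 2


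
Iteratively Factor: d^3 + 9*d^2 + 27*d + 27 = (d + 3)*(d^2 + 6*d + 9) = (d + 3)^2*(d + 3)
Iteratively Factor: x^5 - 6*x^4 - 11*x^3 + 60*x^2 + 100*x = (x + 2)*(x^4 - 8*x^3 + 5*x^2 + 50*x) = (x - 5)*(x + 2)*(x^3 - 3*x^2 - 10*x) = x*(x - 5)*(x + 2)*(x^2 - 3*x - 10) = x*(x - 5)*(x + 2)^2*(x - 5)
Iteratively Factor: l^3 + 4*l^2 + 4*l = (l + 2)*(l^2 + 2*l) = l*(l + 2)*(l + 2)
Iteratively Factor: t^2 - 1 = (t - 1)*(t + 1)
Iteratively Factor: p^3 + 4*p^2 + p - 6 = (p + 3)*(p^2 + p - 2) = (p + 2)*(p + 3)*(p - 1)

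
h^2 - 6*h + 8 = (h - 4)*(h - 2)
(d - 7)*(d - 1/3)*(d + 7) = d^3 - d^2/3 - 49*d + 49/3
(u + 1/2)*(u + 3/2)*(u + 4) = u^3 + 6*u^2 + 35*u/4 + 3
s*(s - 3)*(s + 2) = s^3 - s^2 - 6*s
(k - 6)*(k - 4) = k^2 - 10*k + 24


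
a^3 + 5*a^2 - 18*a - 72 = (a - 4)*(a + 3)*(a + 6)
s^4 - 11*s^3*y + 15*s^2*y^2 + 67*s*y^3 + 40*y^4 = (s - 8*y)*(s - 5*y)*(s + y)^2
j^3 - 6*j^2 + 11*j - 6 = (j - 3)*(j - 2)*(j - 1)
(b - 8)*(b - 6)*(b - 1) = b^3 - 15*b^2 + 62*b - 48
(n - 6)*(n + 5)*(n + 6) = n^3 + 5*n^2 - 36*n - 180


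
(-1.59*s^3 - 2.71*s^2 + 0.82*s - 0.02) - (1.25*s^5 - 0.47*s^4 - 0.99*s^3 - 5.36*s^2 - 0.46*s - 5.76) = -1.25*s^5 + 0.47*s^4 - 0.6*s^3 + 2.65*s^2 + 1.28*s + 5.74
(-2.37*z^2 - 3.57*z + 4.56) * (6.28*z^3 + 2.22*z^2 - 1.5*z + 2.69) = -14.8836*z^5 - 27.681*z^4 + 24.2664*z^3 + 9.1029*z^2 - 16.4433*z + 12.2664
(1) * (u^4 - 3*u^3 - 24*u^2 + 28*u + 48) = u^4 - 3*u^3 - 24*u^2 + 28*u + 48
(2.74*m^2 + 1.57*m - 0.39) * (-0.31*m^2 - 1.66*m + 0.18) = -0.8494*m^4 - 5.0351*m^3 - 1.9921*m^2 + 0.93*m - 0.0702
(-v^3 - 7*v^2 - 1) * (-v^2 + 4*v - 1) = v^5 + 3*v^4 - 27*v^3 + 8*v^2 - 4*v + 1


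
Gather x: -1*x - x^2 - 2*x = -x^2 - 3*x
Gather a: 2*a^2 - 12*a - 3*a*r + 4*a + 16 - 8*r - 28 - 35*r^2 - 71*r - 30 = 2*a^2 + a*(-3*r - 8) - 35*r^2 - 79*r - 42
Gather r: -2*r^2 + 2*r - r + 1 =-2*r^2 + r + 1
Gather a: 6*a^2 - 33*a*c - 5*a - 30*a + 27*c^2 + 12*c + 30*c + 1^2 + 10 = 6*a^2 + a*(-33*c - 35) + 27*c^2 + 42*c + 11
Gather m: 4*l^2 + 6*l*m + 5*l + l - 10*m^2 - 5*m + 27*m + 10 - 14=4*l^2 + 6*l - 10*m^2 + m*(6*l + 22) - 4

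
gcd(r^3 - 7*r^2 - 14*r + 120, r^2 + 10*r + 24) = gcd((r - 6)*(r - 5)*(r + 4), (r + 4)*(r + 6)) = r + 4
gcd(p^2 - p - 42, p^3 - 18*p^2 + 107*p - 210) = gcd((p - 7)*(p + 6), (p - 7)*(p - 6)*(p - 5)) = p - 7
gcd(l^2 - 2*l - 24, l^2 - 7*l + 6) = l - 6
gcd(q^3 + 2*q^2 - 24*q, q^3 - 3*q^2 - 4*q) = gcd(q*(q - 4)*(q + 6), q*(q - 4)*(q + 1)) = q^2 - 4*q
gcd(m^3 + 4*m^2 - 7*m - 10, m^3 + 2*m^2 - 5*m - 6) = m^2 - m - 2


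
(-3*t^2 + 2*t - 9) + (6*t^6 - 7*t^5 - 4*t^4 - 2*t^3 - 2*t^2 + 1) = 6*t^6 - 7*t^5 - 4*t^4 - 2*t^3 - 5*t^2 + 2*t - 8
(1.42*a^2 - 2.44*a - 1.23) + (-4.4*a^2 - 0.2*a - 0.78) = -2.98*a^2 - 2.64*a - 2.01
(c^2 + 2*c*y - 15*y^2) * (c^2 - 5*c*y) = c^4 - 3*c^3*y - 25*c^2*y^2 + 75*c*y^3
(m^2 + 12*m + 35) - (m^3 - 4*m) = -m^3 + m^2 + 16*m + 35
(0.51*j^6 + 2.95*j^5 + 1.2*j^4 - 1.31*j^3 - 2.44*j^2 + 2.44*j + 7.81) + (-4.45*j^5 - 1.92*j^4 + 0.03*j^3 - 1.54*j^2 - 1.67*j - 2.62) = 0.51*j^6 - 1.5*j^5 - 0.72*j^4 - 1.28*j^3 - 3.98*j^2 + 0.77*j + 5.19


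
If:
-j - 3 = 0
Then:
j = -3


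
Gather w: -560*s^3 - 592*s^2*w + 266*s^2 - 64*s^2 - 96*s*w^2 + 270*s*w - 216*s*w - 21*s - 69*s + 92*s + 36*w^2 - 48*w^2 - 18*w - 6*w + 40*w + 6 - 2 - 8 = -560*s^3 + 202*s^2 + 2*s + w^2*(-96*s - 12) + w*(-592*s^2 + 54*s + 16) - 4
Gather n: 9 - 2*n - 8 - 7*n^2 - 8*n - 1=-7*n^2 - 10*n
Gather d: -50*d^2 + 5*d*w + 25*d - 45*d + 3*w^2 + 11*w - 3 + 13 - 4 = -50*d^2 + d*(5*w - 20) + 3*w^2 + 11*w + 6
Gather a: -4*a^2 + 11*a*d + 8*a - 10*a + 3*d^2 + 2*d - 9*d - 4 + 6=-4*a^2 + a*(11*d - 2) + 3*d^2 - 7*d + 2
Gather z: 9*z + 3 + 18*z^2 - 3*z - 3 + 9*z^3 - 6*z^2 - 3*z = 9*z^3 + 12*z^2 + 3*z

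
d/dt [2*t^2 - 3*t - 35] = 4*t - 3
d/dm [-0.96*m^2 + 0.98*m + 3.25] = 0.98 - 1.92*m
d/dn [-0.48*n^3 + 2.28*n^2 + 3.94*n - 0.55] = -1.44*n^2 + 4.56*n + 3.94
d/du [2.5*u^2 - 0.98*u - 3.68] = 5.0*u - 0.98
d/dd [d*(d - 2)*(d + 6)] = 3*d^2 + 8*d - 12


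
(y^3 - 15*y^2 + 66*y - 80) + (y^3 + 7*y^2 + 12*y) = 2*y^3 - 8*y^2 + 78*y - 80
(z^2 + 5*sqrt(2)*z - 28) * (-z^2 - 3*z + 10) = -z^4 - 5*sqrt(2)*z^3 - 3*z^3 - 15*sqrt(2)*z^2 + 38*z^2 + 50*sqrt(2)*z + 84*z - 280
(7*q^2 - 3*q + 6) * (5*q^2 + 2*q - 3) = 35*q^4 - q^3 + 3*q^2 + 21*q - 18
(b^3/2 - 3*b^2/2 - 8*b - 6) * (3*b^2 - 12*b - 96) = 3*b^5/2 - 21*b^4/2 - 54*b^3 + 222*b^2 + 840*b + 576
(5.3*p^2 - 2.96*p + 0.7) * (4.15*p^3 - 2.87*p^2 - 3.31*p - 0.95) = 21.995*p^5 - 27.495*p^4 - 6.1428*p^3 + 2.7536*p^2 + 0.495*p - 0.665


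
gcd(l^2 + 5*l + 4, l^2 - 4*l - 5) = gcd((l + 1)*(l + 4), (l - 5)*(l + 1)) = l + 1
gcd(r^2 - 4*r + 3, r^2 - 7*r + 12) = r - 3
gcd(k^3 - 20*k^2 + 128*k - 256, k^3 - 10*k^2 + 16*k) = k - 8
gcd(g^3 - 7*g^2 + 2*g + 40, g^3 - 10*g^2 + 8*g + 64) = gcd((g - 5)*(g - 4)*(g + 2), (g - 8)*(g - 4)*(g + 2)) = g^2 - 2*g - 8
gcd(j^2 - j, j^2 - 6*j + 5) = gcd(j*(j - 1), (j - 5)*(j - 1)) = j - 1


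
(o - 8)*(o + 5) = o^2 - 3*o - 40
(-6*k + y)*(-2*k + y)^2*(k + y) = -24*k^4 + 4*k^3*y + 18*k^2*y^2 - 9*k*y^3 + y^4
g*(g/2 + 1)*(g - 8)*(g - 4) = g^4/2 - 5*g^3 + 4*g^2 + 32*g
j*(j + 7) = j^2 + 7*j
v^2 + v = v*(v + 1)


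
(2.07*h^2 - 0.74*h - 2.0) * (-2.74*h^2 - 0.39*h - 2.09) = -5.6718*h^4 + 1.2203*h^3 + 1.4423*h^2 + 2.3266*h + 4.18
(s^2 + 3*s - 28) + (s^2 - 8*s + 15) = 2*s^2 - 5*s - 13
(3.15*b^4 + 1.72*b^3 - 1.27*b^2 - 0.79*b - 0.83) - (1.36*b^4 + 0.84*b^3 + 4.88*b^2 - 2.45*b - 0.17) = 1.79*b^4 + 0.88*b^3 - 6.15*b^2 + 1.66*b - 0.66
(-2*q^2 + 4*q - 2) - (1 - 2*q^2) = 4*q - 3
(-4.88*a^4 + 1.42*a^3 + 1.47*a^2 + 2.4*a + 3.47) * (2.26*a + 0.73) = -11.0288*a^5 - 0.3532*a^4 + 4.3588*a^3 + 6.4971*a^2 + 9.5942*a + 2.5331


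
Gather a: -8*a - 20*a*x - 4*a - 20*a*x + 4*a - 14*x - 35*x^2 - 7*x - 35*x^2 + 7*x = a*(-40*x - 8) - 70*x^2 - 14*x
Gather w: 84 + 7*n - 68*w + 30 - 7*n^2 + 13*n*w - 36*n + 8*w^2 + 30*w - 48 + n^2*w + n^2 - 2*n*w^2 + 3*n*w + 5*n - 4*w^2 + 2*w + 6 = -6*n^2 - 24*n + w^2*(4 - 2*n) + w*(n^2 + 16*n - 36) + 72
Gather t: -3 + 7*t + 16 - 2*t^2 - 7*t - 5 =8 - 2*t^2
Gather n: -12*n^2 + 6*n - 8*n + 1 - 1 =-12*n^2 - 2*n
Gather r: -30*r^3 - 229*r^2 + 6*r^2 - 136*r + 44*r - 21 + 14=-30*r^3 - 223*r^2 - 92*r - 7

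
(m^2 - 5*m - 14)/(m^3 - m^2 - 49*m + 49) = (m + 2)/(m^2 + 6*m - 7)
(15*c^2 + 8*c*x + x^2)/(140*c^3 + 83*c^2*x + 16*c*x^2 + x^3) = (3*c + x)/(28*c^2 + 11*c*x + x^2)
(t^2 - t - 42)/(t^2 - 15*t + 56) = (t + 6)/(t - 8)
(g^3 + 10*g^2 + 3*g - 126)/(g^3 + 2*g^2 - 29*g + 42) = (g + 6)/(g - 2)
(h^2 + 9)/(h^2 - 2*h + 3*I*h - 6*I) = (h - 3*I)/(h - 2)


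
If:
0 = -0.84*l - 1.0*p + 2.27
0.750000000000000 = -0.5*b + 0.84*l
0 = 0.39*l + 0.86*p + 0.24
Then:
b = 9.58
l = 6.60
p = -3.27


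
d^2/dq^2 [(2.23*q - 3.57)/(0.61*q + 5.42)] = (-2.22044604925031e-16*q - 17.402446)/(0.61*q + 5.42)^3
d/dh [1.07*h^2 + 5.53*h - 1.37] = 2.14*h + 5.53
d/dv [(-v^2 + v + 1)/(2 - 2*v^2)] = (v^2 + 1)/(2*(v^4 - 2*v^2 + 1))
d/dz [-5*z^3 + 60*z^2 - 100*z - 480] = -15*z^2 + 120*z - 100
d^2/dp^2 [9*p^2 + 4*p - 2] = 18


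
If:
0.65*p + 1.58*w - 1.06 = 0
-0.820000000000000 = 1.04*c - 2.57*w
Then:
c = 2.47115384615385*w - 0.788461538461538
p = 1.63076923076923 - 2.43076923076923*w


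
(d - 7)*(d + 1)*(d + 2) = d^3 - 4*d^2 - 19*d - 14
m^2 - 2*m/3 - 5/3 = (m - 5/3)*(m + 1)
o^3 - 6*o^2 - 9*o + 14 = (o - 7)*(o - 1)*(o + 2)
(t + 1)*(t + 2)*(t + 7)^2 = t^4 + 17*t^3 + 93*t^2 + 175*t + 98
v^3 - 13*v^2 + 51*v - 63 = (v - 7)*(v - 3)^2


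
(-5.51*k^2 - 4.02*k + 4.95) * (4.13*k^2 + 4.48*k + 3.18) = -22.7563*k^4 - 41.2874*k^3 - 15.0879*k^2 + 9.3924*k + 15.741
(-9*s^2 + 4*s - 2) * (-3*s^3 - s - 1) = 27*s^5 - 12*s^4 + 15*s^3 + 5*s^2 - 2*s + 2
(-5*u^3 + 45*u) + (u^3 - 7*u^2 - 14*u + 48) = -4*u^3 - 7*u^2 + 31*u + 48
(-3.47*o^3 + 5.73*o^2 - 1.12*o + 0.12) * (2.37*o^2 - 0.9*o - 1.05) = -8.2239*o^5 + 16.7031*o^4 - 4.1679*o^3 - 4.7241*o^2 + 1.068*o - 0.126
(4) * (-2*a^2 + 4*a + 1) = -8*a^2 + 16*a + 4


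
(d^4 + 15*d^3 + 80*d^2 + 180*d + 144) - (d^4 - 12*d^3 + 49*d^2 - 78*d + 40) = 27*d^3 + 31*d^2 + 258*d + 104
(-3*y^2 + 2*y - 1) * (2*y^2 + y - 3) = -6*y^4 + y^3 + 9*y^2 - 7*y + 3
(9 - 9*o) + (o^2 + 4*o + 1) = o^2 - 5*o + 10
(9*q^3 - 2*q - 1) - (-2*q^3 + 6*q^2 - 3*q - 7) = 11*q^3 - 6*q^2 + q + 6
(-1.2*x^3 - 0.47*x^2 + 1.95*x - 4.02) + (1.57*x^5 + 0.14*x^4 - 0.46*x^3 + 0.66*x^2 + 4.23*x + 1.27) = 1.57*x^5 + 0.14*x^4 - 1.66*x^3 + 0.19*x^2 + 6.18*x - 2.75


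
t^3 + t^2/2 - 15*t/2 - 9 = (t - 3)*(t + 3/2)*(t + 2)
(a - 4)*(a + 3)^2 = a^3 + 2*a^2 - 15*a - 36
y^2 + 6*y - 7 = (y - 1)*(y + 7)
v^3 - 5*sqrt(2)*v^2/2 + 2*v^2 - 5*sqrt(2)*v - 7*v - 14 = (v + 2)*(v - 7*sqrt(2)/2)*(v + sqrt(2))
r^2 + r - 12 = (r - 3)*(r + 4)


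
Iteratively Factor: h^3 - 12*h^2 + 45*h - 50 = (h - 2)*(h^2 - 10*h + 25) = (h - 5)*(h - 2)*(h - 5)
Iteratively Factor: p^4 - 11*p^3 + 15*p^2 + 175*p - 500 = (p - 5)*(p^3 - 6*p^2 - 15*p + 100) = (p - 5)*(p + 4)*(p^2 - 10*p + 25) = (p - 5)^2*(p + 4)*(p - 5)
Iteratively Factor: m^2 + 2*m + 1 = (m + 1)*(m + 1)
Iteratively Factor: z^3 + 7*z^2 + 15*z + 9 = (z + 3)*(z^2 + 4*z + 3) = (z + 1)*(z + 3)*(z + 3)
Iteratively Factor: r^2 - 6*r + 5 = (r - 1)*(r - 5)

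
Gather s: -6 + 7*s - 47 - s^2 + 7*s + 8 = -s^2 + 14*s - 45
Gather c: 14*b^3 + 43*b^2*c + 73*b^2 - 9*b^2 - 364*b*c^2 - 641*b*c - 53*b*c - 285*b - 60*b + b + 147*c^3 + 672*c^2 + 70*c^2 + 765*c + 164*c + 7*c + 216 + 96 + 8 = 14*b^3 + 64*b^2 - 344*b + 147*c^3 + c^2*(742 - 364*b) + c*(43*b^2 - 694*b + 936) + 320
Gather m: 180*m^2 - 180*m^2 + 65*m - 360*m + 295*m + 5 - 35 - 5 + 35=0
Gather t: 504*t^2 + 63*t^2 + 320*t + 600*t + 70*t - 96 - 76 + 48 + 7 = 567*t^2 + 990*t - 117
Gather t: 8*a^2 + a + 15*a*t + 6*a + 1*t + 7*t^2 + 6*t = 8*a^2 + 7*a + 7*t^2 + t*(15*a + 7)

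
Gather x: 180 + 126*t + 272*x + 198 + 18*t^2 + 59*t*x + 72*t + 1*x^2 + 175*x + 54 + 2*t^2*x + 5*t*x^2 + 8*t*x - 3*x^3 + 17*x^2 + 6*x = 18*t^2 + 198*t - 3*x^3 + x^2*(5*t + 18) + x*(2*t^2 + 67*t + 453) + 432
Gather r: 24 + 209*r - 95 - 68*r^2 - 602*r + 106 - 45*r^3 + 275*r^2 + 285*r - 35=-45*r^3 + 207*r^2 - 108*r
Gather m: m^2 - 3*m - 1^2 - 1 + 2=m^2 - 3*m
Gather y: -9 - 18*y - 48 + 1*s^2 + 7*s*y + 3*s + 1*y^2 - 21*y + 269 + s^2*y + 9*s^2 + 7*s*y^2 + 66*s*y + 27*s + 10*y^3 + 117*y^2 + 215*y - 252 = 10*s^2 + 30*s + 10*y^3 + y^2*(7*s + 118) + y*(s^2 + 73*s + 176) - 40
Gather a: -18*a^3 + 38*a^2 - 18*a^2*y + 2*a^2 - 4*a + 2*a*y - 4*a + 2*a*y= -18*a^3 + a^2*(40 - 18*y) + a*(4*y - 8)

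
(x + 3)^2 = x^2 + 6*x + 9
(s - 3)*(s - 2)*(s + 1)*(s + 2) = s^4 - 2*s^3 - 7*s^2 + 8*s + 12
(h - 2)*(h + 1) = h^2 - h - 2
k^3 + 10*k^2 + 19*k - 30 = (k - 1)*(k + 5)*(k + 6)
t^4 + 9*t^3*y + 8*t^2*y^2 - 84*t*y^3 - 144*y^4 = (t - 3*y)*(t + 2*y)*(t + 4*y)*(t + 6*y)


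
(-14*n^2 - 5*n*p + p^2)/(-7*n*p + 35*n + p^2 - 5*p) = (2*n + p)/(p - 5)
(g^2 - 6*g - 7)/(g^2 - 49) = (g + 1)/(g + 7)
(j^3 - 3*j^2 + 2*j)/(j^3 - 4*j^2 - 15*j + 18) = j*(j - 2)/(j^2 - 3*j - 18)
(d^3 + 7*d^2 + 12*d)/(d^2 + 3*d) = d + 4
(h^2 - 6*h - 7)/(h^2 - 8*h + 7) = (h + 1)/(h - 1)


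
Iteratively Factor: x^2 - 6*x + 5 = (x - 5)*(x - 1)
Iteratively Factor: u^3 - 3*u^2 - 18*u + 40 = (u - 5)*(u^2 + 2*u - 8) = (u - 5)*(u - 2)*(u + 4)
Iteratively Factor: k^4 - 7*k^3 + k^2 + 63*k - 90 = (k - 2)*(k^3 - 5*k^2 - 9*k + 45) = (k - 5)*(k - 2)*(k^2 - 9) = (k - 5)*(k - 2)*(k + 3)*(k - 3)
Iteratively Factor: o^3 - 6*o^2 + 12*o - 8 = (o - 2)*(o^2 - 4*o + 4) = (o - 2)^2*(o - 2)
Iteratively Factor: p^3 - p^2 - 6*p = (p - 3)*(p^2 + 2*p) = p*(p - 3)*(p + 2)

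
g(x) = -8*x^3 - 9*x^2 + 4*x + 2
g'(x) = -24*x^2 - 18*x + 4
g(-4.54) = 546.95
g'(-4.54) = -408.96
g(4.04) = -656.25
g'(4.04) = -460.44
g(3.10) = -310.42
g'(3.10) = -282.44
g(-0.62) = -2.03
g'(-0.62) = 5.93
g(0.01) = 2.04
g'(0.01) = 3.82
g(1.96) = -84.97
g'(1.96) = -123.48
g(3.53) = -447.92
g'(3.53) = -358.60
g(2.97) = -275.09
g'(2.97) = -261.16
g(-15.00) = 24917.00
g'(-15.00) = -5126.00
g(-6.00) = 1382.00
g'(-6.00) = -752.00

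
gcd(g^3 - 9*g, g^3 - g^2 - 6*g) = g^2 - 3*g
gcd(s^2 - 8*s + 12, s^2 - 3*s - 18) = s - 6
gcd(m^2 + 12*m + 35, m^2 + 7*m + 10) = m + 5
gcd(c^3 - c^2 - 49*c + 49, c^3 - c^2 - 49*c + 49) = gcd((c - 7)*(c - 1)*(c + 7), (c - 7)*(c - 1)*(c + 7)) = c^3 - c^2 - 49*c + 49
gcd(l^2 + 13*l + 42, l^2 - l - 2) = 1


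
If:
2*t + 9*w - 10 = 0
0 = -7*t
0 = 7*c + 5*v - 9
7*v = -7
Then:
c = 2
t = 0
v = -1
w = 10/9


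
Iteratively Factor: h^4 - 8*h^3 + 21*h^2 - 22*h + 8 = (h - 1)*(h^3 - 7*h^2 + 14*h - 8) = (h - 2)*(h - 1)*(h^2 - 5*h + 4) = (h - 2)*(h - 1)^2*(h - 4)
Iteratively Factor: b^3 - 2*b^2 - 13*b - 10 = (b - 5)*(b^2 + 3*b + 2) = (b - 5)*(b + 1)*(b + 2)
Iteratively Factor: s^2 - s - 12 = (s + 3)*(s - 4)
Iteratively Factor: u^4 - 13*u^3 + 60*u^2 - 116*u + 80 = (u - 4)*(u^3 - 9*u^2 + 24*u - 20) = (u - 4)*(u - 2)*(u^2 - 7*u + 10) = (u - 5)*(u - 4)*(u - 2)*(u - 2)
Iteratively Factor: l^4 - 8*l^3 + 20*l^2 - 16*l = (l - 2)*(l^3 - 6*l^2 + 8*l) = (l - 2)^2*(l^2 - 4*l) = l*(l - 2)^2*(l - 4)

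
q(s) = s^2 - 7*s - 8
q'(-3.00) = -13.00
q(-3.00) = 22.00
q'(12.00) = 17.00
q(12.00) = 52.00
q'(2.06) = -2.88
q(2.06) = -18.18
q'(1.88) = -3.24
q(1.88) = -17.63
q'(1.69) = -3.62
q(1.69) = -16.97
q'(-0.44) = -7.88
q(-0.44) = -4.73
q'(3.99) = 0.98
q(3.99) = -20.01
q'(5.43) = 3.86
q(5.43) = -16.53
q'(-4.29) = -15.58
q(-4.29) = 40.43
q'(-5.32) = -17.64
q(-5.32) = 57.54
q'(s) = 2*s - 7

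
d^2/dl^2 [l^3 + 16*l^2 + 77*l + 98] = 6*l + 32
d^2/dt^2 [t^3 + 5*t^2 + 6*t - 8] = 6*t + 10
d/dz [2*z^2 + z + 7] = 4*z + 1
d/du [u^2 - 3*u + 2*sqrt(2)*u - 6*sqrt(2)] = 2*u - 3 + 2*sqrt(2)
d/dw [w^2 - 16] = 2*w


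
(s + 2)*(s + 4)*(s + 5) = s^3 + 11*s^2 + 38*s + 40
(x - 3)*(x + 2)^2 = x^3 + x^2 - 8*x - 12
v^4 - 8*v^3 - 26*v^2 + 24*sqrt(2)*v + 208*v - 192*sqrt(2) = (v - 8)*(v - 3*sqrt(2))*(v - sqrt(2))*(v + 4*sqrt(2))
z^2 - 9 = (z - 3)*(z + 3)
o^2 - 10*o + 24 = (o - 6)*(o - 4)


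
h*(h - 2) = h^2 - 2*h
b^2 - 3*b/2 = b*(b - 3/2)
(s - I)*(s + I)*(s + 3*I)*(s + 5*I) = s^4 + 8*I*s^3 - 14*s^2 + 8*I*s - 15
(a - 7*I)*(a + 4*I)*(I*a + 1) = I*a^3 + 4*a^2 + 25*I*a + 28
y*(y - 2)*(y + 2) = y^3 - 4*y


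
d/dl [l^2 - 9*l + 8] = 2*l - 9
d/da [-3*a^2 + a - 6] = 1 - 6*a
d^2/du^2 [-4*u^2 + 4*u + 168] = -8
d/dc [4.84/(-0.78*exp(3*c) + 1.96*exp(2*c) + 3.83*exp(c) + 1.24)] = (11.3256*exp(2*c) - 18.9728*exp(c) - 18.5372)*exp(c)/(-0.78*exp(3*c) + 1.96*exp(2*c) + 3.83*exp(c) + 1.24)^2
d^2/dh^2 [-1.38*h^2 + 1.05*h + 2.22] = -2.76000000000000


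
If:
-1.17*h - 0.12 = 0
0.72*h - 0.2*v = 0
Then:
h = -0.10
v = -0.37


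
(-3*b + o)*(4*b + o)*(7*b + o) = -84*b^3 - 5*b^2*o + 8*b*o^2 + o^3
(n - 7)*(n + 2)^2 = n^3 - 3*n^2 - 24*n - 28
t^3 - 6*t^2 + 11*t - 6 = (t - 3)*(t - 2)*(t - 1)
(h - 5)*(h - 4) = h^2 - 9*h + 20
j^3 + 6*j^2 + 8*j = j*(j + 2)*(j + 4)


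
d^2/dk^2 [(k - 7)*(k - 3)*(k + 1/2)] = 6*k - 19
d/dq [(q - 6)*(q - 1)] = 2*q - 7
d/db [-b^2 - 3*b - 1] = -2*b - 3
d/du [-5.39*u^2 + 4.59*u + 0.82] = 4.59 - 10.78*u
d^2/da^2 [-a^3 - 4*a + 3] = -6*a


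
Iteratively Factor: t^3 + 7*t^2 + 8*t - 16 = (t + 4)*(t^2 + 3*t - 4) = (t - 1)*(t + 4)*(t + 4)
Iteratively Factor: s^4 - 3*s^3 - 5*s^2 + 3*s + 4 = (s - 1)*(s^3 - 2*s^2 - 7*s - 4) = (s - 4)*(s - 1)*(s^2 + 2*s + 1) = (s - 4)*(s - 1)*(s + 1)*(s + 1)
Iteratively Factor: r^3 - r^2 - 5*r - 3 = (r + 1)*(r^2 - 2*r - 3) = (r + 1)^2*(r - 3)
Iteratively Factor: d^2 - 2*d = (d)*(d - 2)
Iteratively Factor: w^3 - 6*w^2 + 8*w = (w)*(w^2 - 6*w + 8) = w*(w - 2)*(w - 4)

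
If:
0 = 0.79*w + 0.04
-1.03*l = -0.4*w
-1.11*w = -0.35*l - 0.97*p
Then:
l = -0.02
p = -0.05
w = -0.05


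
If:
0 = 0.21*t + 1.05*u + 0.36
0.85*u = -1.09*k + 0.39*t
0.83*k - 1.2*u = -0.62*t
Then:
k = 0.01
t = -0.49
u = -0.24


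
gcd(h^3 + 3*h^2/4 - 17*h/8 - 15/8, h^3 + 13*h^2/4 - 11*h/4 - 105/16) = h^2 - h/4 - 15/8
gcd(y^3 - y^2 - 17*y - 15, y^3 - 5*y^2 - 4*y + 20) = y - 5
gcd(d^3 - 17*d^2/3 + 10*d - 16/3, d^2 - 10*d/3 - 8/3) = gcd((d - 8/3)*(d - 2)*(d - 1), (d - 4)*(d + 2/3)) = 1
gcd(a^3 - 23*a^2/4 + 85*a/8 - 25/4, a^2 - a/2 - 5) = a - 5/2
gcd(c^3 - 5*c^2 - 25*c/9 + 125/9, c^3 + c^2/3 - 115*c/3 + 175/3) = c^2 - 20*c/3 + 25/3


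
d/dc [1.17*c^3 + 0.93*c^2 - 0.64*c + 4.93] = 3.51*c^2 + 1.86*c - 0.64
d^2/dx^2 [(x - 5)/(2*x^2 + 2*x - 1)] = 4*((4 - 3*x)*(2*x^2 + 2*x - 1) + 2*(x - 5)*(2*x + 1)^2)/(2*x^2 + 2*x - 1)^3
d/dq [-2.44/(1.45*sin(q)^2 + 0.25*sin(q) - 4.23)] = (7.076*sin(q) + 0.61)*cos(q)/(1.45*sin(q)^2 + 0.25*sin(q) - 4.23)^2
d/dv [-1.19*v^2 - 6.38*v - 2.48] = -2.38*v - 6.38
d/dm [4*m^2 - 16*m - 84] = 8*m - 16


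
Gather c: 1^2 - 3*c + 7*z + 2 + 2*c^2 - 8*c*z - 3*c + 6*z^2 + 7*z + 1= 2*c^2 + c*(-8*z - 6) + 6*z^2 + 14*z + 4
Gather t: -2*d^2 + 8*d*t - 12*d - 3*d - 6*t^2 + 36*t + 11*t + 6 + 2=-2*d^2 - 15*d - 6*t^2 + t*(8*d + 47) + 8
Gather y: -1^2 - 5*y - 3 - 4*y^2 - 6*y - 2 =-4*y^2 - 11*y - 6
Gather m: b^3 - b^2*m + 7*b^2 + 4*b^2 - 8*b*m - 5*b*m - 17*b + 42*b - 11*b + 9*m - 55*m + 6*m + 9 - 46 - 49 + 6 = b^3 + 11*b^2 + 14*b + m*(-b^2 - 13*b - 40) - 80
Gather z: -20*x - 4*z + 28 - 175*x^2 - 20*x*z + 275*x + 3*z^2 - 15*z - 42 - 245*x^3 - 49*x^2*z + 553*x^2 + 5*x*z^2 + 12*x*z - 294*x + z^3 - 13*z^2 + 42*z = -245*x^3 + 378*x^2 - 39*x + z^3 + z^2*(5*x - 10) + z*(-49*x^2 - 8*x + 23) - 14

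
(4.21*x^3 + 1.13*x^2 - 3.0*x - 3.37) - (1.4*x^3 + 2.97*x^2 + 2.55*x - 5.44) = 2.81*x^3 - 1.84*x^2 - 5.55*x + 2.07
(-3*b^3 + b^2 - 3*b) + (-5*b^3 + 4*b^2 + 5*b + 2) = -8*b^3 + 5*b^2 + 2*b + 2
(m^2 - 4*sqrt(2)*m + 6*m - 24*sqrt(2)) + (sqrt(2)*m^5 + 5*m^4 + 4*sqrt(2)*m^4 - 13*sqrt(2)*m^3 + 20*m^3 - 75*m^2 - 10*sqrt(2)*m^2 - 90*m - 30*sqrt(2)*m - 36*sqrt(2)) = sqrt(2)*m^5 + 5*m^4 + 4*sqrt(2)*m^4 - 13*sqrt(2)*m^3 + 20*m^3 - 74*m^2 - 10*sqrt(2)*m^2 - 84*m - 34*sqrt(2)*m - 60*sqrt(2)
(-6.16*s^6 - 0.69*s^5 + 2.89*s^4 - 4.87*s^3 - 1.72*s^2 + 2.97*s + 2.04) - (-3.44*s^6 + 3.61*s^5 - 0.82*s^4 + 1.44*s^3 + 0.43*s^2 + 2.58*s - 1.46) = -2.72*s^6 - 4.3*s^5 + 3.71*s^4 - 6.31*s^3 - 2.15*s^2 + 0.39*s + 3.5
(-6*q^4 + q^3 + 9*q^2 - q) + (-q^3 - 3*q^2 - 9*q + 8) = -6*q^4 + 6*q^2 - 10*q + 8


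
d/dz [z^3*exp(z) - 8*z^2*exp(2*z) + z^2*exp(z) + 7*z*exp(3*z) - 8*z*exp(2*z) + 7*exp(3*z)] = (z^3 - 16*z^2*exp(z) + 4*z^2 + 21*z*exp(2*z) - 32*z*exp(z) + 2*z + 28*exp(2*z) - 8*exp(z))*exp(z)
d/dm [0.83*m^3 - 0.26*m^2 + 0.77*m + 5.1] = 2.49*m^2 - 0.52*m + 0.77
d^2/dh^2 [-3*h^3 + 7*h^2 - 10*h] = 14 - 18*h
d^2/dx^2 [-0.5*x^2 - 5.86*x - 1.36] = -1.00000000000000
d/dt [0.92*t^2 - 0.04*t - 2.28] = 1.84*t - 0.04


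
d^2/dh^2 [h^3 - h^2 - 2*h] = 6*h - 2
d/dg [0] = 0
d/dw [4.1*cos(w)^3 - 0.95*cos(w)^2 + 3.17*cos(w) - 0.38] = (-12.3*cos(w)^2 + 1.9*cos(w) - 3.17)*sin(w)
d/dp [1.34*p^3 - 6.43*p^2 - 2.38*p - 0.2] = 4.02*p^2 - 12.86*p - 2.38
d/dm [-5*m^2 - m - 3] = -10*m - 1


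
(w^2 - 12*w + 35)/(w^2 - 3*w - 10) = (w - 7)/(w + 2)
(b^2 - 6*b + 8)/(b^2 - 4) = (b - 4)/(b + 2)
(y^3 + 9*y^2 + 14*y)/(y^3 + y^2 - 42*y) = (y + 2)/(y - 6)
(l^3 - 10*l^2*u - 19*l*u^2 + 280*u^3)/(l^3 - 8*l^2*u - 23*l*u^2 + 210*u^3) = (-l + 8*u)/(-l + 6*u)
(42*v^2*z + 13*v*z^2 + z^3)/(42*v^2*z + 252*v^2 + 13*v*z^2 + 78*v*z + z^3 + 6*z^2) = z/(z + 6)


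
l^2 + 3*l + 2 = (l + 1)*(l + 2)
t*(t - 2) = t^2 - 2*t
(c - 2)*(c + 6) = c^2 + 4*c - 12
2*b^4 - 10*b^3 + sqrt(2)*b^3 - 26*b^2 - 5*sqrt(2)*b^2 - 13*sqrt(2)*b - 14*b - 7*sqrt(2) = (b - 7)*(b + 1)*(sqrt(2)*b + 1)*(sqrt(2)*b + sqrt(2))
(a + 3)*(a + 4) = a^2 + 7*a + 12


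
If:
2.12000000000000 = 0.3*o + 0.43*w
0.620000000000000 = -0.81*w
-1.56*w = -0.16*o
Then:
No Solution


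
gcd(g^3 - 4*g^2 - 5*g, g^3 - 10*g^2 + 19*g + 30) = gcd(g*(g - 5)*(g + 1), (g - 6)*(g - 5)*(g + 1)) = g^2 - 4*g - 5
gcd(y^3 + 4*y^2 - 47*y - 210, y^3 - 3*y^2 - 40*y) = y + 5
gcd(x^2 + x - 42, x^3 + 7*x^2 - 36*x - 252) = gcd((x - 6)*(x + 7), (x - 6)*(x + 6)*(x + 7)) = x^2 + x - 42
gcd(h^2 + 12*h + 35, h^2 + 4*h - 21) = h + 7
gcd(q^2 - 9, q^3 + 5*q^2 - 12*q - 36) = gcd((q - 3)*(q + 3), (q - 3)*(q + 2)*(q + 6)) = q - 3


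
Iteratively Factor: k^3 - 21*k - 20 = (k + 1)*(k^2 - k - 20) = (k - 5)*(k + 1)*(k + 4)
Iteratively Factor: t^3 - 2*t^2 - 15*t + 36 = (t - 3)*(t^2 + t - 12) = (t - 3)^2*(t + 4)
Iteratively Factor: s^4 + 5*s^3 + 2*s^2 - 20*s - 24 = (s + 2)*(s^3 + 3*s^2 - 4*s - 12) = (s + 2)*(s + 3)*(s^2 - 4) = (s + 2)^2*(s + 3)*(s - 2)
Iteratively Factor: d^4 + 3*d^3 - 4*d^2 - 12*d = (d)*(d^3 + 3*d^2 - 4*d - 12) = d*(d - 2)*(d^2 + 5*d + 6) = d*(d - 2)*(d + 2)*(d + 3)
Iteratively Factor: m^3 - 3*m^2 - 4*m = (m)*(m^2 - 3*m - 4) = m*(m - 4)*(m + 1)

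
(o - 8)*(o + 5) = o^2 - 3*o - 40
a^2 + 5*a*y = a*(a + 5*y)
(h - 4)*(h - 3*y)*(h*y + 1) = h^3*y - 3*h^2*y^2 - 4*h^2*y + h^2 + 12*h*y^2 - 3*h*y - 4*h + 12*y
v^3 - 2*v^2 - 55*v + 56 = (v - 8)*(v - 1)*(v + 7)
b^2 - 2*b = b*(b - 2)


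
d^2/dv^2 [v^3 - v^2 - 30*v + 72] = 6*v - 2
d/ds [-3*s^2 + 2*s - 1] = 2 - 6*s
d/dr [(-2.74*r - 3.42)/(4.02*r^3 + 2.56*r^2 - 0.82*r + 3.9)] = (22.0296*r^3 + 48.2596*r^2 + 17.5104*r - 13.4904)/(16.1604*r^6 + 20.5824*r^5 - 0.0391999999999983*r^4 + 27.1576*r^3 + 20.6404*r^2 - 6.396*r + 15.21)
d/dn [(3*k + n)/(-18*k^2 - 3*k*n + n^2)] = -1/(36*k^2 - 12*k*n + n^2)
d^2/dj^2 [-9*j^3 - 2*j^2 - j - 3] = -54*j - 4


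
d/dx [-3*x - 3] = -3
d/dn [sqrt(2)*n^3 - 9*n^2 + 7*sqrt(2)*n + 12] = 3*sqrt(2)*n^2 - 18*n + 7*sqrt(2)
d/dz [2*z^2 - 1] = 4*z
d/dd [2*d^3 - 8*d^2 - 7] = 2*d*(3*d - 8)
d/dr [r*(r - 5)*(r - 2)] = 3*r^2 - 14*r + 10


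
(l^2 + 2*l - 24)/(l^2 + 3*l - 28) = (l + 6)/(l + 7)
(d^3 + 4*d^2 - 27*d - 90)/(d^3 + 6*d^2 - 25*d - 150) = (d + 3)/(d + 5)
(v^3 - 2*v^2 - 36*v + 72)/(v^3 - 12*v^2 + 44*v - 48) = (v + 6)/(v - 4)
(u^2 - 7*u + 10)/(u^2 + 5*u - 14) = (u - 5)/(u + 7)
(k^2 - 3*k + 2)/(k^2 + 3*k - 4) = (k - 2)/(k + 4)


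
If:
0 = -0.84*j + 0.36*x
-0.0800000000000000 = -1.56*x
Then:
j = 0.02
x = 0.05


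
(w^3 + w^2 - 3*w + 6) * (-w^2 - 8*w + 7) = -w^5 - 9*w^4 + 2*w^3 + 25*w^2 - 69*w + 42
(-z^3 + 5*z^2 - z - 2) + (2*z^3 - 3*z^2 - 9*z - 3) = z^3 + 2*z^2 - 10*z - 5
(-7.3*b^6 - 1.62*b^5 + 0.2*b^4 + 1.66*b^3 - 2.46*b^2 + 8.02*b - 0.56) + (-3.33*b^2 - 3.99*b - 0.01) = -7.3*b^6 - 1.62*b^5 + 0.2*b^4 + 1.66*b^3 - 5.79*b^2 + 4.03*b - 0.57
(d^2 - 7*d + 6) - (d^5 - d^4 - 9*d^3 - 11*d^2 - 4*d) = -d^5 + d^4 + 9*d^3 + 12*d^2 - 3*d + 6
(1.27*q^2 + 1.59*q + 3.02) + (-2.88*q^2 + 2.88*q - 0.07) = -1.61*q^2 + 4.47*q + 2.95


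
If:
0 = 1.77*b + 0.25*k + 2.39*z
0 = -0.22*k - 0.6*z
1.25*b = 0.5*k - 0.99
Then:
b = 6.07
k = 17.17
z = -6.29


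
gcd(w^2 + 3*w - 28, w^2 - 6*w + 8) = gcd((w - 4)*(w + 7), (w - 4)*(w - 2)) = w - 4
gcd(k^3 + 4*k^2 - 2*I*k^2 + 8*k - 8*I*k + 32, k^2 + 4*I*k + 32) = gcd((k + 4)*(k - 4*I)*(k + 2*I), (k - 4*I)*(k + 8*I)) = k - 4*I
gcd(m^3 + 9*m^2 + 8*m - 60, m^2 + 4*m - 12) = m^2 + 4*m - 12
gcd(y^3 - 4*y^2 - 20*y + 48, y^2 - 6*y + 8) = y - 2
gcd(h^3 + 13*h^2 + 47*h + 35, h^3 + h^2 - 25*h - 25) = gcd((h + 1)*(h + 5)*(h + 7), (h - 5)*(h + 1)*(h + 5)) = h^2 + 6*h + 5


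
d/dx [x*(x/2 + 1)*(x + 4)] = 3*x^2/2 + 6*x + 4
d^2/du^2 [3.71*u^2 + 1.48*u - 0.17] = 7.42000000000000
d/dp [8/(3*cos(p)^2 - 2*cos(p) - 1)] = 16*(3*cos(p) - 1)*sin(p)/(-3*cos(p)^2 + 2*cos(p) + 1)^2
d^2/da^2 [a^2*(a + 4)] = 6*a + 8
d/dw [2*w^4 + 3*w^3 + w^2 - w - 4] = 8*w^3 + 9*w^2 + 2*w - 1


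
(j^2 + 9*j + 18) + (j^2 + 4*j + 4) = 2*j^2 + 13*j + 22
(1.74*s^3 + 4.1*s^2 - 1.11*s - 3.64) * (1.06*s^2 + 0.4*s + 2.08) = 1.8444*s^5 + 5.042*s^4 + 4.0826*s^3 + 4.2256*s^2 - 3.7648*s - 7.5712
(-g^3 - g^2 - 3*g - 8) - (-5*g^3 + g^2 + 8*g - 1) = 4*g^3 - 2*g^2 - 11*g - 7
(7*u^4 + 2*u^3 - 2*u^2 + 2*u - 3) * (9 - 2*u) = -14*u^5 + 59*u^4 + 22*u^3 - 22*u^2 + 24*u - 27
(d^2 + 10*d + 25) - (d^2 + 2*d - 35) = 8*d + 60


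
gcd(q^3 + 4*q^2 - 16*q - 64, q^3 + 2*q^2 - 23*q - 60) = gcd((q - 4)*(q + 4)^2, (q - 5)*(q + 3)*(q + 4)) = q + 4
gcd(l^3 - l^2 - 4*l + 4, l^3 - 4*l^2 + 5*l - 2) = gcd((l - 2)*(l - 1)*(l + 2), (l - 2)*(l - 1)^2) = l^2 - 3*l + 2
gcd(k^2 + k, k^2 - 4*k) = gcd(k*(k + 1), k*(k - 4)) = k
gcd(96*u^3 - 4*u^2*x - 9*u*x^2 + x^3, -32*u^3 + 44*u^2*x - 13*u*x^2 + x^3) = 32*u^2 - 12*u*x + x^2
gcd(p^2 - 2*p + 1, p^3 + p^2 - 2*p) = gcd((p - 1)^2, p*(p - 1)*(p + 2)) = p - 1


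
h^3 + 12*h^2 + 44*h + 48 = (h + 2)*(h + 4)*(h + 6)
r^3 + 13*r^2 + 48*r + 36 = (r + 1)*(r + 6)^2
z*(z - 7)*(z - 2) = z^3 - 9*z^2 + 14*z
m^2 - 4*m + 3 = (m - 3)*(m - 1)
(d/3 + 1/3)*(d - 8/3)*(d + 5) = d^3/3 + 10*d^2/9 - 11*d/3 - 40/9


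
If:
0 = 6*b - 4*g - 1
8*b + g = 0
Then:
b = 1/38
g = -4/19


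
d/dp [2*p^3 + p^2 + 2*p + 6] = 6*p^2 + 2*p + 2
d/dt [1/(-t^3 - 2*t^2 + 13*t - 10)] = (3*t^2 + 4*t - 13)/(t^3 + 2*t^2 - 13*t + 10)^2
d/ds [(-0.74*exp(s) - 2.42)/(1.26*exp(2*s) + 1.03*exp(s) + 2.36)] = (0.9324*exp(2*s) + 6.0984*exp(s) + 0.7462)*exp(s)/(1.5876*exp(4*s) + 2.5956*exp(3*s) + 7.0081*exp(2*s) + 4.8616*exp(s) + 5.5696)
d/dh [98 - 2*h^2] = -4*h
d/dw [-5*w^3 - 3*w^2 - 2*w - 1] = -15*w^2 - 6*w - 2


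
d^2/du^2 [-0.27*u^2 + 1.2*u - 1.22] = -0.540000000000000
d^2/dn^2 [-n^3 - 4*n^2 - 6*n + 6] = -6*n - 8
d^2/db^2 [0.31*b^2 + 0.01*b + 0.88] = 0.620000000000000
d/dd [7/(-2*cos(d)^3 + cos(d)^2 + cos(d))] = 7*(-6*cos(d)^2 + 2*cos(d) + 1)*sin(d)/((cos(d) - cos(2*d))^2*cos(d)^2)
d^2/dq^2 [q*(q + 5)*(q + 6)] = 6*q + 22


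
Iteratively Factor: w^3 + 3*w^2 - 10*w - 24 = (w + 4)*(w^2 - w - 6) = (w + 2)*(w + 4)*(w - 3)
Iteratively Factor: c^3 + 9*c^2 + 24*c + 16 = (c + 4)*(c^2 + 5*c + 4) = (c + 4)^2*(c + 1)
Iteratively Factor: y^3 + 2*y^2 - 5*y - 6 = (y - 2)*(y^2 + 4*y + 3) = (y - 2)*(y + 3)*(y + 1)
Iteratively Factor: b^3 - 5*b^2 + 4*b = (b)*(b^2 - 5*b + 4) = b*(b - 4)*(b - 1)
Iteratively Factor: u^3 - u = (u + 1)*(u^2 - u) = (u - 1)*(u + 1)*(u)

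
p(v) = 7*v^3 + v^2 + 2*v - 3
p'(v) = 21*v^2 + 2*v + 2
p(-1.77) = -42.22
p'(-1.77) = 64.25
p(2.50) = 117.62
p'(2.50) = 138.25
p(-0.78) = -7.27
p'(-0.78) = 13.22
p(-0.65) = -5.80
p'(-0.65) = 9.57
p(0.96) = 6.03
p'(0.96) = 23.27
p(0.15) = -2.65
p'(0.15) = 2.77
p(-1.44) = -24.71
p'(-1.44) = 42.67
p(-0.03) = -3.06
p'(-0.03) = 1.96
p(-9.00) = -5043.00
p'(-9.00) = 1685.00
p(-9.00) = -5043.00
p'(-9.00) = 1685.00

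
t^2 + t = t*(t + 1)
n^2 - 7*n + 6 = (n - 6)*(n - 1)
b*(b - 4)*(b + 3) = b^3 - b^2 - 12*b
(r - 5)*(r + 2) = r^2 - 3*r - 10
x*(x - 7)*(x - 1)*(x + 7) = x^4 - x^3 - 49*x^2 + 49*x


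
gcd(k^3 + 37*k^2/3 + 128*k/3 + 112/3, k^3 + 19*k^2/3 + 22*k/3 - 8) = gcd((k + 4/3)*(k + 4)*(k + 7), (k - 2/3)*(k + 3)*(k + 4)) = k + 4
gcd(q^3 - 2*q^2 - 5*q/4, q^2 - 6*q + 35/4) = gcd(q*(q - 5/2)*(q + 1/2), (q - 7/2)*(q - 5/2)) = q - 5/2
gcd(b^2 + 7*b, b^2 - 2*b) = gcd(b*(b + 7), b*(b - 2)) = b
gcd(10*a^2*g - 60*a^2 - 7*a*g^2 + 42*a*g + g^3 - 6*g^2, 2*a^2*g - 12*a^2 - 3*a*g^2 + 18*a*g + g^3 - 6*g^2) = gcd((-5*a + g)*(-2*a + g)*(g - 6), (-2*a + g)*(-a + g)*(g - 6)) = 2*a*g - 12*a - g^2 + 6*g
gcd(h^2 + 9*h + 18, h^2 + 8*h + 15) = h + 3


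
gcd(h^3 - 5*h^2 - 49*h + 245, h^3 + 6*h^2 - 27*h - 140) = h^2 + 2*h - 35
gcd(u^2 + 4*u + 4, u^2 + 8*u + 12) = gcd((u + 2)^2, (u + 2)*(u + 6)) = u + 2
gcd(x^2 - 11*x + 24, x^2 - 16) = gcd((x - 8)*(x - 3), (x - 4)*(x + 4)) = 1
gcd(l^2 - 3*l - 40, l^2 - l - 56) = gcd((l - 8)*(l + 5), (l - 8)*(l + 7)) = l - 8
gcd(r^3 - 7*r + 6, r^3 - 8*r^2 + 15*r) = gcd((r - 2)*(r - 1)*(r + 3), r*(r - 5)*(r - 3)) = 1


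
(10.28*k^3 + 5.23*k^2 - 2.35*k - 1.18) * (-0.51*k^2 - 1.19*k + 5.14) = -5.2428*k^5 - 14.9005*k^4 + 47.814*k^3 + 30.2805*k^2 - 10.6748*k - 6.0652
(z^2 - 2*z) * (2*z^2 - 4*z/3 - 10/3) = 2*z^4 - 16*z^3/3 - 2*z^2/3 + 20*z/3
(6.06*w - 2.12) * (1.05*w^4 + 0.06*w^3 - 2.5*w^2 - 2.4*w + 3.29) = 6.363*w^5 - 1.8624*w^4 - 15.2772*w^3 - 9.244*w^2 + 25.0254*w - 6.9748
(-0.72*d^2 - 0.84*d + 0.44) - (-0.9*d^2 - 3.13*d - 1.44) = 0.18*d^2 + 2.29*d + 1.88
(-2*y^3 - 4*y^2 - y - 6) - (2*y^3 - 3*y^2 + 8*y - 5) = -4*y^3 - y^2 - 9*y - 1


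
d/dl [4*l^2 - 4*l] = 8*l - 4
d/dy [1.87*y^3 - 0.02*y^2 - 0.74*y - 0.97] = 5.61*y^2 - 0.04*y - 0.74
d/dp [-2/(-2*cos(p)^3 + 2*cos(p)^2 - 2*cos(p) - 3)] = 4*(3*cos(p)^2 - 2*cos(p) + 1)*sin(p)/(-7*cos(p)/2 + cos(2*p) - cos(3*p)/2 - 2)^2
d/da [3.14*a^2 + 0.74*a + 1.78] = 6.28*a + 0.74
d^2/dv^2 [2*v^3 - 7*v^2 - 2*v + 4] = 12*v - 14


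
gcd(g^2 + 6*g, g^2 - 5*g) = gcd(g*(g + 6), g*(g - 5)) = g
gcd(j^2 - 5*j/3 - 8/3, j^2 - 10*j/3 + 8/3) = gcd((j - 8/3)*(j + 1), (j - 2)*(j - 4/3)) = 1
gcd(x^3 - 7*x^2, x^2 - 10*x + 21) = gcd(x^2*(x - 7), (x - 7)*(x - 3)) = x - 7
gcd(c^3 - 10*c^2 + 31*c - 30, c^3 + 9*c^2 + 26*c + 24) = 1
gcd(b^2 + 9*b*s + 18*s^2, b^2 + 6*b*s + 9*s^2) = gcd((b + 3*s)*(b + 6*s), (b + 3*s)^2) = b + 3*s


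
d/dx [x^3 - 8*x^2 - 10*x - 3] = 3*x^2 - 16*x - 10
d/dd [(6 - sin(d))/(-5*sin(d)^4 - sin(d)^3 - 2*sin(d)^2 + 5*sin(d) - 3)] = (-15*sin(d)^4 + 118*sin(d)^3 + 16*sin(d)^2 + 24*sin(d) - 27)*cos(d)/(5*sin(d)^4 + sin(d)^3 + 2*sin(d)^2 - 5*sin(d) + 3)^2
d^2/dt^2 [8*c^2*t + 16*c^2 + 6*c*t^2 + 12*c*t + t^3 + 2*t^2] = 12*c + 6*t + 4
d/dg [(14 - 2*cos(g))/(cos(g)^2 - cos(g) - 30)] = 2*(sin(g)^2 + 14*cos(g) - 38)*sin(g)/(sin(g)^2 + cos(g) + 29)^2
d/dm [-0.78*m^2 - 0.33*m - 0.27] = -1.56*m - 0.33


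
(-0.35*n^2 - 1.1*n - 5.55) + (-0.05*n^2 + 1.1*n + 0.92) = -0.4*n^2 - 4.63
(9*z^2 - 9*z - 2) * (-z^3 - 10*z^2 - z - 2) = -9*z^5 - 81*z^4 + 83*z^3 + 11*z^2 + 20*z + 4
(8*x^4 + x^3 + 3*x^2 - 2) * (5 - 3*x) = -24*x^5 + 37*x^4 - 4*x^3 + 15*x^2 + 6*x - 10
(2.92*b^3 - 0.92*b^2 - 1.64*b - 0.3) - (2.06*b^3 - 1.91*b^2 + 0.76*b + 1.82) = 0.86*b^3 + 0.99*b^2 - 2.4*b - 2.12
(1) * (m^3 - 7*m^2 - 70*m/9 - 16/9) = m^3 - 7*m^2 - 70*m/9 - 16/9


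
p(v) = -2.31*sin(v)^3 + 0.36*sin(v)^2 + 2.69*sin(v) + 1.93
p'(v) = -6.93*sin(v)^2*cos(v) + 0.72*sin(v)*cos(v) + 2.69*cos(v)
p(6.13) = 1.54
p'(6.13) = 2.39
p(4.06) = 1.18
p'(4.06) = 1.37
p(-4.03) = 3.15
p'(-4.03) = 0.58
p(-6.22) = 2.10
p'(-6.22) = 2.70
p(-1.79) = 1.80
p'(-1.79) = 1.00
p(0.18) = 2.41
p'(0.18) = 2.55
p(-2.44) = 0.96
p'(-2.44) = 0.51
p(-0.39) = 1.09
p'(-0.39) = 1.31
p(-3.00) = 1.56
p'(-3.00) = -2.43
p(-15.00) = 0.97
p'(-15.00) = 0.54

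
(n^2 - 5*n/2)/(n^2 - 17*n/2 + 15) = n/(n - 6)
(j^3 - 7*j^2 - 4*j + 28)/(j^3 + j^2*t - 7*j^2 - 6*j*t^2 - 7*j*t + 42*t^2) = (4 - j^2)/(-j^2 - j*t + 6*t^2)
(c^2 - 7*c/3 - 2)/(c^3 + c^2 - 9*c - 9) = (c + 2/3)/(c^2 + 4*c + 3)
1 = 1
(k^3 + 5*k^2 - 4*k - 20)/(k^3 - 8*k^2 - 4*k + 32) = (k + 5)/(k - 8)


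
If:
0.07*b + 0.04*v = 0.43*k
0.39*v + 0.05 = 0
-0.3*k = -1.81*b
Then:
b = -0.00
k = -0.01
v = -0.13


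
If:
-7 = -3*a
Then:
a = 7/3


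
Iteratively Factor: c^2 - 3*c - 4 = (c + 1)*(c - 4)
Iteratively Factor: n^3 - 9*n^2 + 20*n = (n)*(n^2 - 9*n + 20) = n*(n - 5)*(n - 4)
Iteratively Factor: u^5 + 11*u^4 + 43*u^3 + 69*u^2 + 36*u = (u + 1)*(u^4 + 10*u^3 + 33*u^2 + 36*u) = (u + 1)*(u + 4)*(u^3 + 6*u^2 + 9*u) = (u + 1)*(u + 3)*(u + 4)*(u^2 + 3*u) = (u + 1)*(u + 3)^2*(u + 4)*(u)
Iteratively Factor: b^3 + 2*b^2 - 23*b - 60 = (b + 3)*(b^2 - b - 20) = (b - 5)*(b + 3)*(b + 4)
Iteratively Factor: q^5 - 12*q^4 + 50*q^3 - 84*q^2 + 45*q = (q - 1)*(q^4 - 11*q^3 + 39*q^2 - 45*q) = (q - 3)*(q - 1)*(q^3 - 8*q^2 + 15*q) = (q - 3)^2*(q - 1)*(q^2 - 5*q) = q*(q - 3)^2*(q - 1)*(q - 5)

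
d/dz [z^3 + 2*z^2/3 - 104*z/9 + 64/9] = 3*z^2 + 4*z/3 - 104/9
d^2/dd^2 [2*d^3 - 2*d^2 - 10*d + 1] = 12*d - 4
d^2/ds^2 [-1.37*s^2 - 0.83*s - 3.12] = -2.74000000000000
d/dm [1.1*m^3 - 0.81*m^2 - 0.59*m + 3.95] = 3.3*m^2 - 1.62*m - 0.59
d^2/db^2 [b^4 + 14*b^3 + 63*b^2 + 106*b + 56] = 12*b^2 + 84*b + 126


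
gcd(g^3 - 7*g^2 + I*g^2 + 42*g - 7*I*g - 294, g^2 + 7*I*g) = g + 7*I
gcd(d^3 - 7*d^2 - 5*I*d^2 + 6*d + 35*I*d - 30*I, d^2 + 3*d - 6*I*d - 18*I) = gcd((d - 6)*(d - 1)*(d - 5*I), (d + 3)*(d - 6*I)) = 1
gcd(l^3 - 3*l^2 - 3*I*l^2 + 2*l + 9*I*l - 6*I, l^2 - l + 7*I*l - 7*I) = l - 1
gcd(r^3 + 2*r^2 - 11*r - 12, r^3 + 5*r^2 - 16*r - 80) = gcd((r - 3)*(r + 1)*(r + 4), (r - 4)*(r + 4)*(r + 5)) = r + 4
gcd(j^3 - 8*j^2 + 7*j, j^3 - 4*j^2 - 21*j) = j^2 - 7*j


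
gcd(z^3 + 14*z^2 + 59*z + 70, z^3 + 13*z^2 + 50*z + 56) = z^2 + 9*z + 14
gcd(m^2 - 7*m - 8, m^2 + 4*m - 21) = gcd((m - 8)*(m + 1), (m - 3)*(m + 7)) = 1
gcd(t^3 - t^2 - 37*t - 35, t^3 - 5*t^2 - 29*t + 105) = t^2 - 2*t - 35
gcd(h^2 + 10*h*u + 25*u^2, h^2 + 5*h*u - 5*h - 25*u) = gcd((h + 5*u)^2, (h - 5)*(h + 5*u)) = h + 5*u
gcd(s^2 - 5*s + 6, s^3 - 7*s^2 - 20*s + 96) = s - 3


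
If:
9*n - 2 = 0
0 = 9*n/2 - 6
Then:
No Solution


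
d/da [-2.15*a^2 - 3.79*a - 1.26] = -4.3*a - 3.79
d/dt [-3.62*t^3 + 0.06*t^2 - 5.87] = t*(0.12 - 10.86*t)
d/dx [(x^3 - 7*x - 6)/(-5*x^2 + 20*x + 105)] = (-x^4 + 8*x^3 + 56*x^2 - 12*x - 123)/(5*(x^4 - 8*x^3 - 26*x^2 + 168*x + 441))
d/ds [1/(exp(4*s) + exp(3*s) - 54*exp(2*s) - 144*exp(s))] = (-4*exp(3*s) - 3*exp(2*s) + 108*exp(s) + 144)*exp(-s)/(exp(3*s) + exp(2*s) - 54*exp(s) - 144)^2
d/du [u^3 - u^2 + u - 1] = 3*u^2 - 2*u + 1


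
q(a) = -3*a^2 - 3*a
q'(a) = -6*a - 3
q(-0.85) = 0.38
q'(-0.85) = 2.10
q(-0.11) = 0.29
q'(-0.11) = -2.34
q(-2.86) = -15.96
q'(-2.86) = 14.16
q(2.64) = -28.83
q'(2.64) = -18.84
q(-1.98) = -5.82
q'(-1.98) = 8.88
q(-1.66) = -3.29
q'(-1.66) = 6.96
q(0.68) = -3.43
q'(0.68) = -7.08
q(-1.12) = -0.40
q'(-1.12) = 3.72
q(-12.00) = -396.00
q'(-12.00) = 69.00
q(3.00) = -36.00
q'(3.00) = -21.00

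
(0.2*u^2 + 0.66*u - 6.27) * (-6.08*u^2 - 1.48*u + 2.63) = -1.216*u^4 - 4.3088*u^3 + 37.6708*u^2 + 11.0154*u - 16.4901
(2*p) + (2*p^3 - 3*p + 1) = 2*p^3 - p + 1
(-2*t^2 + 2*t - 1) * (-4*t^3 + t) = 8*t^5 - 8*t^4 + 2*t^3 + 2*t^2 - t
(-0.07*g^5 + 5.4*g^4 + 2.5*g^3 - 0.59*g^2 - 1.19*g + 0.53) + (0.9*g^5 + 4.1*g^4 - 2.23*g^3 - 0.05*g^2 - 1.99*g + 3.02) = 0.83*g^5 + 9.5*g^4 + 0.27*g^3 - 0.64*g^2 - 3.18*g + 3.55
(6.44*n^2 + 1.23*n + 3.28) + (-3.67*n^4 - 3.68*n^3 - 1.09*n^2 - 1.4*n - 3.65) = -3.67*n^4 - 3.68*n^3 + 5.35*n^2 - 0.17*n - 0.37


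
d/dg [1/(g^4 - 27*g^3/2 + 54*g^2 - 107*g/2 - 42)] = 2*(-8*g^3 + 81*g^2 - 216*g + 107)/(-2*g^4 + 27*g^3 - 108*g^2 + 107*g + 84)^2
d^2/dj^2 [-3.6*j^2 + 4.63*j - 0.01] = -7.20000000000000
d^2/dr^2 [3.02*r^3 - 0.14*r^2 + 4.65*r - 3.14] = 18.12*r - 0.28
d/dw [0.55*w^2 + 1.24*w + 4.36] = 1.1*w + 1.24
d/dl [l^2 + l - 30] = 2*l + 1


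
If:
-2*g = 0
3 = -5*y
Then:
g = 0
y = -3/5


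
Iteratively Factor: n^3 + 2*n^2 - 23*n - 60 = (n + 3)*(n^2 - n - 20) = (n - 5)*(n + 3)*(n + 4)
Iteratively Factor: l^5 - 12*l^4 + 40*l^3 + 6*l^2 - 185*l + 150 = (l - 5)*(l^4 - 7*l^3 + 5*l^2 + 31*l - 30) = (l - 5)*(l - 3)*(l^3 - 4*l^2 - 7*l + 10) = (l - 5)*(l - 3)*(l - 1)*(l^2 - 3*l - 10) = (l - 5)*(l - 3)*(l - 1)*(l + 2)*(l - 5)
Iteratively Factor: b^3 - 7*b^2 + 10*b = (b - 2)*(b^2 - 5*b) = b*(b - 2)*(b - 5)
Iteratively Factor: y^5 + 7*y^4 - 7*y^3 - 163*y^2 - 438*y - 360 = (y - 5)*(y^4 + 12*y^3 + 53*y^2 + 102*y + 72) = (y - 5)*(y + 4)*(y^3 + 8*y^2 + 21*y + 18) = (y - 5)*(y + 2)*(y + 4)*(y^2 + 6*y + 9) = (y - 5)*(y + 2)*(y + 3)*(y + 4)*(y + 3)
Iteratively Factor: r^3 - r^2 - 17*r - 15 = (r + 1)*(r^2 - 2*r - 15) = (r + 1)*(r + 3)*(r - 5)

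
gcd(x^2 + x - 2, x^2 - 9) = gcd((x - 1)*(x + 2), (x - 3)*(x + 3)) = 1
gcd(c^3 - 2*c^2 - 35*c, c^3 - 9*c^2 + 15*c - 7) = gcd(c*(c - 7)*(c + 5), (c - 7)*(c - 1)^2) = c - 7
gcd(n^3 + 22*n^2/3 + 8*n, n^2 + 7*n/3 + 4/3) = n + 4/3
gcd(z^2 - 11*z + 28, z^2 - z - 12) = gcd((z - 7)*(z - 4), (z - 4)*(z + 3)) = z - 4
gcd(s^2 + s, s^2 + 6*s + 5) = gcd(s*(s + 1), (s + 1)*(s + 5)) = s + 1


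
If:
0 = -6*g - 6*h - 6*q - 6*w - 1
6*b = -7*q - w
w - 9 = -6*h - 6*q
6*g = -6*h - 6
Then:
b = w - 35/36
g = -5*w/6 - 5/3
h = 5*w/6 + 2/3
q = 5/6 - w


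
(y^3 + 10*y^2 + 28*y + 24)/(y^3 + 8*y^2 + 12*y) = (y + 2)/y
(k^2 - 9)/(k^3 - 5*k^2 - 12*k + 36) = (k - 3)/(k^2 - 8*k + 12)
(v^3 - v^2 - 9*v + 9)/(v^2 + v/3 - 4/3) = 3*(v^2 - 9)/(3*v + 4)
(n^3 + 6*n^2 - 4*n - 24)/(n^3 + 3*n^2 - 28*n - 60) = (n - 2)/(n - 5)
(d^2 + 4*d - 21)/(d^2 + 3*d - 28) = (d - 3)/(d - 4)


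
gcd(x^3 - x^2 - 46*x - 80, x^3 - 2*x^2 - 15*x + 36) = 1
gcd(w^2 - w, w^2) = w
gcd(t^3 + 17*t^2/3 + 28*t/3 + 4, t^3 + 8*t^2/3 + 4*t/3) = t^2 + 8*t/3 + 4/3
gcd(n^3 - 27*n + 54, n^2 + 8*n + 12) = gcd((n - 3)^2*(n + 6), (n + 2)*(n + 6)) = n + 6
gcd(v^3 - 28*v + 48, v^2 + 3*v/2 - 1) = 1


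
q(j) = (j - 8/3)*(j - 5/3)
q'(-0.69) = -5.71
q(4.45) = 4.96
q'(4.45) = 4.57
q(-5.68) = 61.32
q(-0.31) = 5.88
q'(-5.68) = -15.69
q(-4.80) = 48.28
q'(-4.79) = -13.91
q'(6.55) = 8.77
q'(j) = 2*j - 13/3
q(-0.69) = 7.91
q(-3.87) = 36.19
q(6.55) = 18.96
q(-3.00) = 26.44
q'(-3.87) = -12.07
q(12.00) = 96.44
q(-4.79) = 48.15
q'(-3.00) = -10.33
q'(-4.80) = -13.93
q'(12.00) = 19.67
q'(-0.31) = -4.95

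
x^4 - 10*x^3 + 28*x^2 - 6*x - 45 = (x - 5)*(x - 3)^2*(x + 1)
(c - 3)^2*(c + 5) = c^3 - c^2 - 21*c + 45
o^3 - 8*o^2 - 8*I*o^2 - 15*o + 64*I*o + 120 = (o - 8)*(o - 5*I)*(o - 3*I)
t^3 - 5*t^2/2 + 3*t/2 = t*(t - 3/2)*(t - 1)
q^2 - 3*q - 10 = (q - 5)*(q + 2)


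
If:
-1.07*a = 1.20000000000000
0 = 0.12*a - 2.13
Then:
No Solution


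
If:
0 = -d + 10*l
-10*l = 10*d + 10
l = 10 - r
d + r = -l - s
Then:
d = -10/11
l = -1/11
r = 111/11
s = -100/11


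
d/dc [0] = 0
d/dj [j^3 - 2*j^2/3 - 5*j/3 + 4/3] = 3*j^2 - 4*j/3 - 5/3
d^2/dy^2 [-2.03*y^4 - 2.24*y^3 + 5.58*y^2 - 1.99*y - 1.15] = -24.36*y^2 - 13.44*y + 11.16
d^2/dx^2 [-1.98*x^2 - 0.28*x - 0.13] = -3.96000000000000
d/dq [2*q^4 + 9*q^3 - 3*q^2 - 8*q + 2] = 8*q^3 + 27*q^2 - 6*q - 8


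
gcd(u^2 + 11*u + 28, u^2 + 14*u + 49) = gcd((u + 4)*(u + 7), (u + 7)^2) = u + 7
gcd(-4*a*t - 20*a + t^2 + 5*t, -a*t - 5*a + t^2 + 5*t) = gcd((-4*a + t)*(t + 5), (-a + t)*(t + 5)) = t + 5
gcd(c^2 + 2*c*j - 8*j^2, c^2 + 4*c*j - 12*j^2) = c - 2*j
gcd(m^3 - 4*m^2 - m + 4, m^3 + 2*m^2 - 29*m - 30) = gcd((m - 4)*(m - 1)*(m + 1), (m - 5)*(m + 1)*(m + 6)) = m + 1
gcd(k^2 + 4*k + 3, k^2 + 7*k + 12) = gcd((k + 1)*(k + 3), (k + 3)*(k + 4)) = k + 3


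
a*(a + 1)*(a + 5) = a^3 + 6*a^2 + 5*a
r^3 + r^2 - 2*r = r*(r - 1)*(r + 2)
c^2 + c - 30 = (c - 5)*(c + 6)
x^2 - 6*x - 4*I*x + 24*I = (x - 6)*(x - 4*I)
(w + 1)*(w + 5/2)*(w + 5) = w^3 + 17*w^2/2 + 20*w + 25/2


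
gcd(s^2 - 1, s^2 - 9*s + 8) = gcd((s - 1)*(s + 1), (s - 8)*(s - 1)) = s - 1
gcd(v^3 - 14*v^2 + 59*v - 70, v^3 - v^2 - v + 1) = 1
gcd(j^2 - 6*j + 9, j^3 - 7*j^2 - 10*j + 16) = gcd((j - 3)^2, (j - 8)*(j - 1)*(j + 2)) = 1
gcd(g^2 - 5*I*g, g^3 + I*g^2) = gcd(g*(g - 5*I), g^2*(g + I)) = g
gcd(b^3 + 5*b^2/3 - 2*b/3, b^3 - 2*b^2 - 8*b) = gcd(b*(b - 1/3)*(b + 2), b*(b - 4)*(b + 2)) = b^2 + 2*b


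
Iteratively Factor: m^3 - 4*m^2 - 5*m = (m - 5)*(m^2 + m) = (m - 5)*(m + 1)*(m)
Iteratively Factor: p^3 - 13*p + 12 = (p + 4)*(p^2 - 4*p + 3) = (p - 3)*(p + 4)*(p - 1)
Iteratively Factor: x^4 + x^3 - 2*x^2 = (x)*(x^3 + x^2 - 2*x) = x*(x - 1)*(x^2 + 2*x) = x*(x - 1)*(x + 2)*(x)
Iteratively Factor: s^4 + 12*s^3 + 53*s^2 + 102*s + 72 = (s + 2)*(s^3 + 10*s^2 + 33*s + 36) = (s + 2)*(s + 3)*(s^2 + 7*s + 12) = (s + 2)*(s + 3)*(s + 4)*(s + 3)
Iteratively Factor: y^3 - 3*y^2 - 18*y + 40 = (y - 5)*(y^2 + 2*y - 8) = (y - 5)*(y + 4)*(y - 2)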